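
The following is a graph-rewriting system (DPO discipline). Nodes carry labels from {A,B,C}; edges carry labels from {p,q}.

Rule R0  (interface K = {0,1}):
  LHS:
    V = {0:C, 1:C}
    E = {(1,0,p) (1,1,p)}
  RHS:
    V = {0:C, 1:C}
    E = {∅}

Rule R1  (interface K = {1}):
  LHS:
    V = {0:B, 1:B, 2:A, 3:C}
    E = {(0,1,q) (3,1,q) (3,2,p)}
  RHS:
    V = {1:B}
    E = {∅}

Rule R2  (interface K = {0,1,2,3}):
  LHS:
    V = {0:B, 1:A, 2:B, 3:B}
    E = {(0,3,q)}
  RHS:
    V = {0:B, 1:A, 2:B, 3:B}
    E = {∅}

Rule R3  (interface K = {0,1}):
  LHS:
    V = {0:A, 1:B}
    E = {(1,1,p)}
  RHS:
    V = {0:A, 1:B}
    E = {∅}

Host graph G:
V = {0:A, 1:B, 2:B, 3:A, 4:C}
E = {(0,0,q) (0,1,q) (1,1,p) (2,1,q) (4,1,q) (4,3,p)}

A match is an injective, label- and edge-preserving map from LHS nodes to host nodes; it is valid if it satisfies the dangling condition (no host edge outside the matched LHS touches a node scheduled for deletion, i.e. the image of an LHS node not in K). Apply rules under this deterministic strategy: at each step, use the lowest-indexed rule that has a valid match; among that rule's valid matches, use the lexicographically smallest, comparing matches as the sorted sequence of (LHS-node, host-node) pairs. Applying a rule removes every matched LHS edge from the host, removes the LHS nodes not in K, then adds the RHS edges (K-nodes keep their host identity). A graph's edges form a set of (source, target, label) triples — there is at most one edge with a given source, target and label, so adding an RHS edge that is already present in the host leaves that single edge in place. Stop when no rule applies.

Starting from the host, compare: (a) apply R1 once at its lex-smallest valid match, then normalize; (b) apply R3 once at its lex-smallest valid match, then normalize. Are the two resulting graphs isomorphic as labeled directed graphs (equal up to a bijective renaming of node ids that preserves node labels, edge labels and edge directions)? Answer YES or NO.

branch R1-first: apply at {0↦2, 1↦1, 2↦3, 3↦4} → |E|=3, then 1 more step(s) → NF |V|=2 |E|=2 V={0:A, 1:B} E=0-q->0 0-q->1
branch R3-first: apply at {0↦0, 1↦1} → |E|=5, then 1 more step(s) → NF |V|=2 |E|=2 V={0:A, 1:B} E=0-q->0 0-q->1
graphs isomorphic (equal up to label-preserving node renaming)

Answer: YES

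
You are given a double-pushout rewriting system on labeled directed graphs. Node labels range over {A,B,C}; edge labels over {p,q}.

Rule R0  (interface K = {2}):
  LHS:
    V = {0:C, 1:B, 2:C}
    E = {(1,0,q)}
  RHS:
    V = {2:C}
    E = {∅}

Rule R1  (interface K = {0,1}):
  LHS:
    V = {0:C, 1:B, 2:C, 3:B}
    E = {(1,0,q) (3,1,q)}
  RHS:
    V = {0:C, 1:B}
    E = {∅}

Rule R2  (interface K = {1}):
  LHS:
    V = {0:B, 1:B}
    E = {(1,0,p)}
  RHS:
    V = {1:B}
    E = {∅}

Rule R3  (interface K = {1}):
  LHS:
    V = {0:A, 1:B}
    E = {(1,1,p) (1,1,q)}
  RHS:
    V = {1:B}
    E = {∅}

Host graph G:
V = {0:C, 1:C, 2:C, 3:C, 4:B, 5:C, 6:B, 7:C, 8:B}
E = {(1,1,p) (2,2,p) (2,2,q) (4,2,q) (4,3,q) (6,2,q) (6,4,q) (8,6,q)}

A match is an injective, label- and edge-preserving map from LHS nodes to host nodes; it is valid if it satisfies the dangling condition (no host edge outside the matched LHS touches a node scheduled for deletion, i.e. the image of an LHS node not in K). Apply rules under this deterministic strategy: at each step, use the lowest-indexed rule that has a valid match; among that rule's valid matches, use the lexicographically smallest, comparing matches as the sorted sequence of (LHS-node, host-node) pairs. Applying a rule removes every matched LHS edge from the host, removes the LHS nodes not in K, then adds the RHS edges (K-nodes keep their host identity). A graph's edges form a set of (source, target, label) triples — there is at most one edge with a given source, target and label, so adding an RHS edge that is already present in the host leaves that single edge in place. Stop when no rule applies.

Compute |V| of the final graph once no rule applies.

Answer: 3

Derivation:
initial: |V|=9 |E|=8  E = 1-p->1 2-p->2 2-q->2 4-q->2 4-q->3 6-q->2 6-q->4 8-q->6
step 1: apply R1 at {0↦2, 1↦6, 2↦0, 3↦8}  → |V|=7 |E|=6  E = 1-p->1 2-p->2 2-q->2 4-q->2 4-q->3 6-q->4
step 2: apply R1 at {0↦2, 1↦4, 2↦5, 3↦6}  → |V|=5 |E|=4  E = 1-p->1 2-p->2 2-q->2 4-q->3
step 3: apply R0 at {0↦3, 1↦4, 2↦1}  → |V|=3 |E|=3  E = 1-p->1 2-p->2 2-q->2
normal form: no rule applies after step 3
NF nodes: {1:C, 2:C, 7:C}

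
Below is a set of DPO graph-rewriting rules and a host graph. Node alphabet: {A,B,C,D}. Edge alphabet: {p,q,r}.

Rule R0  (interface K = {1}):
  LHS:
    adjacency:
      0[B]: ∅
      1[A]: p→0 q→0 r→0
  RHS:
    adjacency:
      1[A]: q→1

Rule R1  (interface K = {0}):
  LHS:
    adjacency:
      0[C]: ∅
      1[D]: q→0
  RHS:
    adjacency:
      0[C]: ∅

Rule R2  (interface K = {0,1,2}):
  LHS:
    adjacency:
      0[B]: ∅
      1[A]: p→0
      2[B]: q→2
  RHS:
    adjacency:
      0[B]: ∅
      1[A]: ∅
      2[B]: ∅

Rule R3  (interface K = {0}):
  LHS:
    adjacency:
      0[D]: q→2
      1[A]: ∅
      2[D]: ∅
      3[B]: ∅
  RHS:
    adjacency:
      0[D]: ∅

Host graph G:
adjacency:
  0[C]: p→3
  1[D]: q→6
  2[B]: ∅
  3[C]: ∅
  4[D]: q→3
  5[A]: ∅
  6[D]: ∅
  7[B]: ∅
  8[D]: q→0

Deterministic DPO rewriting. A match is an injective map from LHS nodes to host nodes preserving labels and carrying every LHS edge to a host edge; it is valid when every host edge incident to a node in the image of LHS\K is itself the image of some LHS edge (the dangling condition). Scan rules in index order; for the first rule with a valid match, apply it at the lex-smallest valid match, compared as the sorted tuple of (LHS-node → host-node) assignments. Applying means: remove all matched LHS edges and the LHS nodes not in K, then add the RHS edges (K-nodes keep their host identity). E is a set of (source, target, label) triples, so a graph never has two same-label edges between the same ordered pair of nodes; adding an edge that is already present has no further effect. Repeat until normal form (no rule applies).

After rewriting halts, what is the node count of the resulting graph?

start.  V:9 E:4  edges: 0-p->3 1-q->6 4-q->3 8-q->0
1. fire R1 via {0↦0, 1↦8}  →  V:8 E:3  edges: 0-p->3 1-q->6 4-q->3
2. fire R1 via {0↦3, 1↦4}  →  V:7 E:2  edges: 0-p->3 1-q->6
3. fire R3 via {0↦1, 1↦5, 2↦6, 3↦2}  →  V:4 E:1  edges: 0-p->3
normal form: no rule applies after step 3
NF nodes: {0:C, 1:D, 3:C, 7:B}

Answer: 4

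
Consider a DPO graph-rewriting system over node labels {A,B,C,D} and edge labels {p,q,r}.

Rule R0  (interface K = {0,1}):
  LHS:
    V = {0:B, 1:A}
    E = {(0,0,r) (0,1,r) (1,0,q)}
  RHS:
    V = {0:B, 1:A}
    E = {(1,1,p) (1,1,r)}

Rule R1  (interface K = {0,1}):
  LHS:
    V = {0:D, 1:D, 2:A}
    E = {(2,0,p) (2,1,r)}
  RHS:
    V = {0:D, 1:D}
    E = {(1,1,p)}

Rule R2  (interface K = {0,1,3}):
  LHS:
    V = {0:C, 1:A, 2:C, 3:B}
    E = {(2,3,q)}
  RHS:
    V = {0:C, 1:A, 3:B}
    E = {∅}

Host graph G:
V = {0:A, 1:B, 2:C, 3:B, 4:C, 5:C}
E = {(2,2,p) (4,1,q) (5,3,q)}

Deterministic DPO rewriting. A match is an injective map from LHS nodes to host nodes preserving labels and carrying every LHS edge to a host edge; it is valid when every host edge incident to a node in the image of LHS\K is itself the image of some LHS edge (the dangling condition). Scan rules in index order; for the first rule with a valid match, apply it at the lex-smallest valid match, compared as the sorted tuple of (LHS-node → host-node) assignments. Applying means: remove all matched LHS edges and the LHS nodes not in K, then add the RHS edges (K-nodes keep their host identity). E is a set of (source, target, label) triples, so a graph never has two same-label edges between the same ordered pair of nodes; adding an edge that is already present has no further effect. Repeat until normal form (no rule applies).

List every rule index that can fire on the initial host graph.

R0: no valid match — LHS pattern not found
R1: no valid match — LHS pattern not found
R2: 4 valid matches — {0↦2, 1↦0, 2↦4, 3↦1}, {0↦2, 1↦0, 2↦5, 3↦3}, {0↦4, 1↦0, 2↦5, 3↦3} (+1 more)

Answer: [R2]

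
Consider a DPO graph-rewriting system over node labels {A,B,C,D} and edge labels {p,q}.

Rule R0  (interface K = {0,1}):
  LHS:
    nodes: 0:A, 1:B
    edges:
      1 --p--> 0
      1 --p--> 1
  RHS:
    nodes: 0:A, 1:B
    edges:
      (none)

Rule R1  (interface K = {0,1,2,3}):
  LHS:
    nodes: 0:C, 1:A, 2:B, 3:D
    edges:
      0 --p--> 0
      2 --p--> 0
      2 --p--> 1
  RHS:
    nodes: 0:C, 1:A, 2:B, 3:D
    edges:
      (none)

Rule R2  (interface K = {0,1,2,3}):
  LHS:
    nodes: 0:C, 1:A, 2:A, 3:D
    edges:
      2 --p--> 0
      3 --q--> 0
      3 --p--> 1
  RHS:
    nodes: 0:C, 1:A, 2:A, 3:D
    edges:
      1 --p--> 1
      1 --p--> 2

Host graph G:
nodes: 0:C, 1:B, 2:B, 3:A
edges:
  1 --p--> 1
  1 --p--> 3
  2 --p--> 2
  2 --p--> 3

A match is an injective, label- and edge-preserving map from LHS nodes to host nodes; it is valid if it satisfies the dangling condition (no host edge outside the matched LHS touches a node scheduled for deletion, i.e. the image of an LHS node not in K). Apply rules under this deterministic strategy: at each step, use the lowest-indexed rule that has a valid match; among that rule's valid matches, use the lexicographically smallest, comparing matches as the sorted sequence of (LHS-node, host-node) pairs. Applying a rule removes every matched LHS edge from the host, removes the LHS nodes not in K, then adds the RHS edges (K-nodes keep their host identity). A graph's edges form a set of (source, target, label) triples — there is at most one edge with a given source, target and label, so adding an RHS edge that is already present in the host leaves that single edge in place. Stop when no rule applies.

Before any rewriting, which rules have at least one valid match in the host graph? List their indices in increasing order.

R0: 2 valid matches — {0↦3, 1↦1}, {0↦3, 1↦2}
R1: no valid match — LHS pattern not found
R2: no valid match — LHS pattern not found

Answer: [R0]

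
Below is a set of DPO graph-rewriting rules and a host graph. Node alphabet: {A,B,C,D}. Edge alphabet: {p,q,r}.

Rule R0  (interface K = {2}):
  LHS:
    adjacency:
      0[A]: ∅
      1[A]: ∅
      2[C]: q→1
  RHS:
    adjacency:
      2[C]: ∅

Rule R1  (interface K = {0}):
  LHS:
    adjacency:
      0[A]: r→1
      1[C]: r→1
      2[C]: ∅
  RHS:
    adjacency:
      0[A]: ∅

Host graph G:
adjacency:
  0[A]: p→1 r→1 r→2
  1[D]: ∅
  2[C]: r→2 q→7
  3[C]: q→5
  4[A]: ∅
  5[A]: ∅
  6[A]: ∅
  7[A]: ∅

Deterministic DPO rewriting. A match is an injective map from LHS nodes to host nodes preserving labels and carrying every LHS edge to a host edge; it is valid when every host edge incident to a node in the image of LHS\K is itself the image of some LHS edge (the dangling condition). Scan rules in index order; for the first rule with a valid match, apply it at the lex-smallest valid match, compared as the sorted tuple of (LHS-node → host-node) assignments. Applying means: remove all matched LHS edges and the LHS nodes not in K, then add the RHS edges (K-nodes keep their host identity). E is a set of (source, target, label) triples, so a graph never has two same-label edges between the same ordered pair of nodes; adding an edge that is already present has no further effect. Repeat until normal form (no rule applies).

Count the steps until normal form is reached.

Answer: 3

Derivation:
[0] host  ⇒  8 nodes, 6 edges  {0-p->1 0-r->1 0-r->2 2-r->2 2-q->7 3-q->5}
[1] R0 @ {0↦4, 1↦5, 2↦3}  ⇒  6 nodes, 5 edges  {0-p->1 0-r->1 0-r->2 2-r->2 2-q->7}
[2] R0 @ {0↦6, 1↦7, 2↦2}  ⇒  4 nodes, 4 edges  {0-p->1 0-r->1 0-r->2 2-r->2}
[3] R1 @ {0↦0, 1↦2, 2↦3}  ⇒  2 nodes, 2 edges  {0-p->1 0-r->1}
normal form: no rule applies after step 3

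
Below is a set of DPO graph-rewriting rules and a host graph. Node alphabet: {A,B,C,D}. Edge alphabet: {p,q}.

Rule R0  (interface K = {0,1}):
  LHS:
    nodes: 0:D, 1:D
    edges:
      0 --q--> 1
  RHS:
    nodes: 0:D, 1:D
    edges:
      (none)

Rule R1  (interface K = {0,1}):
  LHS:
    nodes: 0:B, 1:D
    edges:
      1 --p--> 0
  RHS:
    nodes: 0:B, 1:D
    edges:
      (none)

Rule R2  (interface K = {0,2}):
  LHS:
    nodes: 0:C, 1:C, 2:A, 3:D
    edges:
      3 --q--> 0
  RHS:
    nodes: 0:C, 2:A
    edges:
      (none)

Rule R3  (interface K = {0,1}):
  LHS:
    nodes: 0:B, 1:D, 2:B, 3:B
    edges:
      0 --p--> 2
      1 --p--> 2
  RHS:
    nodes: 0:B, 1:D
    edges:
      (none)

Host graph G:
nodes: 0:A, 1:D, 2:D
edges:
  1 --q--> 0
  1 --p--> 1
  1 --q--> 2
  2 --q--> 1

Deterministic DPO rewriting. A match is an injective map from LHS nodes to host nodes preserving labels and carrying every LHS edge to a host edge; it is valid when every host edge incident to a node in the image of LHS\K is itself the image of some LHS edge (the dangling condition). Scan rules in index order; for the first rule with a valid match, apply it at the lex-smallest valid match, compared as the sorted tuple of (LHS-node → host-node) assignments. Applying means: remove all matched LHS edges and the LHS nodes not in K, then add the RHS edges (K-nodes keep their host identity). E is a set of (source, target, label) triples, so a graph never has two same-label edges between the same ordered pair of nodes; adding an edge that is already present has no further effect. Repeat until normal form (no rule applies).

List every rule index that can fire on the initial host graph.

R0: 2 valid matches — {0↦1, 1↦2}, {0↦2, 1↦1}
R1: no valid match — LHS pattern not found
R2: no valid match — LHS pattern not found
R3: no valid match — LHS pattern not found

Answer: [R0]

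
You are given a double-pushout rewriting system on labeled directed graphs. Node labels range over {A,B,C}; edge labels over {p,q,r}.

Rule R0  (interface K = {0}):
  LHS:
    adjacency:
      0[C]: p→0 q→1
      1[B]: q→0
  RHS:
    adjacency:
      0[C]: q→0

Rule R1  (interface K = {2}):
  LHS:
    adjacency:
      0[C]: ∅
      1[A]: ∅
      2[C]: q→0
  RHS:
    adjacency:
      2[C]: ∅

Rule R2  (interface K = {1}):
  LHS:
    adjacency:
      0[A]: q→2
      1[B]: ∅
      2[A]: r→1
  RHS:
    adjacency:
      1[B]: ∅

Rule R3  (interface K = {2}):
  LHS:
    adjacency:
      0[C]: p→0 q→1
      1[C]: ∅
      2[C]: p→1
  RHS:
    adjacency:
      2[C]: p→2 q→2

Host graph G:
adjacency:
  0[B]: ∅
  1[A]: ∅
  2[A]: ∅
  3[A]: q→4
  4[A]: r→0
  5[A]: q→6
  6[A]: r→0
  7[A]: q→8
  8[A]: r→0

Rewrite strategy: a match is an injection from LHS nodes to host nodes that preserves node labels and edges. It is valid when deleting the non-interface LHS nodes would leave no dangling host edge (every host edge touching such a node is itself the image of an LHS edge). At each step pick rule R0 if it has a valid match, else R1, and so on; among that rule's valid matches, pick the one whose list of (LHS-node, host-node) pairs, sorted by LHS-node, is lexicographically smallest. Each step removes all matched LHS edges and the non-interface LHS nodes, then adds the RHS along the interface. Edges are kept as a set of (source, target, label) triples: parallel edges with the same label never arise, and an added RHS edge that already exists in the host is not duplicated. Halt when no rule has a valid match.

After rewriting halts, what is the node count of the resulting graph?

Answer: 3

Rewrite trace:
initial: |V|=9 |E|=6  E = 3-q->4 4-r->0 5-q->6 6-r->0 7-q->8 8-r->0
step 1: apply R2 at {0↦3, 1↦0, 2↦4}  → |V|=7 |E|=4  E = 5-q->6 6-r->0 7-q->8 8-r->0
step 2: apply R2 at {0↦5, 1↦0, 2↦6}  → |V|=5 |E|=2  E = 7-q->8 8-r->0
step 3: apply R2 at {0↦7, 1↦0, 2↦8}  → |V|=3 |E|=0  E = ∅
halt: no rule applies after step 3
NF nodes: {0:B, 1:A, 2:A}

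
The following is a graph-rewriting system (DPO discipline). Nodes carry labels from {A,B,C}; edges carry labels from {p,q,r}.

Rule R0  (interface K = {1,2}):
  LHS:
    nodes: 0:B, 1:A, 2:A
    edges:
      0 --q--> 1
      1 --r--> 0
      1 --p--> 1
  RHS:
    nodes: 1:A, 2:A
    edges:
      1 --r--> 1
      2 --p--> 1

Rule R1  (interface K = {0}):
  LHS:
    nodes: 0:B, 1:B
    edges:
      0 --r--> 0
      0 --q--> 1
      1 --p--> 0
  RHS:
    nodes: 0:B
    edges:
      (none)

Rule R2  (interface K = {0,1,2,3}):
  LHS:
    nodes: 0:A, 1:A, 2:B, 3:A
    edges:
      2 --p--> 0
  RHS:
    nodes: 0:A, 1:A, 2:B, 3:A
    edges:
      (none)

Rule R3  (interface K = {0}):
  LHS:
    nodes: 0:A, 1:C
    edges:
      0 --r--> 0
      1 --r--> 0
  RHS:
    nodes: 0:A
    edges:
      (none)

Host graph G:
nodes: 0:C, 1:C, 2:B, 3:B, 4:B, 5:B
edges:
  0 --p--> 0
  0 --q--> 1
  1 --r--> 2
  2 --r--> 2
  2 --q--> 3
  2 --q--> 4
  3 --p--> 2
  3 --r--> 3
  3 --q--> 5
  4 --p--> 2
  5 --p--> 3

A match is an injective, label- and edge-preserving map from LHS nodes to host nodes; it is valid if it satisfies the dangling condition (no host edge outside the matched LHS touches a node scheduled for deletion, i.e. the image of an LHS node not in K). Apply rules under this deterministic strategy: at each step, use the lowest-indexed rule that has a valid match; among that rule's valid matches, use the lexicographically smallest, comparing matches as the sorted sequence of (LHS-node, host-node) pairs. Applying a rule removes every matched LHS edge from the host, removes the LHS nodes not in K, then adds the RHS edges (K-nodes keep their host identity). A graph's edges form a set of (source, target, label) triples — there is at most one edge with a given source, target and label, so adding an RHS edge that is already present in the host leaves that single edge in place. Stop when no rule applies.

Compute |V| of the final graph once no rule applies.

start.  V:6 E:11  edges: 0-p->0 0-q->1 1-r->2 2-r->2 2-q->3 2-q->4 3-p->2 3-r->3 3-q->5 4-p->2 5-p->3
1. fire R1 via {0↦2, 1↦4}  →  V:5 E:8  edges: 0-p->0 0-q->1 1-r->2 2-q->3 3-p->2 3-r->3 3-q->5 5-p->3
2. fire R1 via {0↦3, 1↦5}  →  V:4 E:5  edges: 0-p->0 0-q->1 1-r->2 2-q->3 3-p->2
halt: no rule applies after step 2
NF nodes: {0:C, 1:C, 2:B, 3:B}

Answer: 4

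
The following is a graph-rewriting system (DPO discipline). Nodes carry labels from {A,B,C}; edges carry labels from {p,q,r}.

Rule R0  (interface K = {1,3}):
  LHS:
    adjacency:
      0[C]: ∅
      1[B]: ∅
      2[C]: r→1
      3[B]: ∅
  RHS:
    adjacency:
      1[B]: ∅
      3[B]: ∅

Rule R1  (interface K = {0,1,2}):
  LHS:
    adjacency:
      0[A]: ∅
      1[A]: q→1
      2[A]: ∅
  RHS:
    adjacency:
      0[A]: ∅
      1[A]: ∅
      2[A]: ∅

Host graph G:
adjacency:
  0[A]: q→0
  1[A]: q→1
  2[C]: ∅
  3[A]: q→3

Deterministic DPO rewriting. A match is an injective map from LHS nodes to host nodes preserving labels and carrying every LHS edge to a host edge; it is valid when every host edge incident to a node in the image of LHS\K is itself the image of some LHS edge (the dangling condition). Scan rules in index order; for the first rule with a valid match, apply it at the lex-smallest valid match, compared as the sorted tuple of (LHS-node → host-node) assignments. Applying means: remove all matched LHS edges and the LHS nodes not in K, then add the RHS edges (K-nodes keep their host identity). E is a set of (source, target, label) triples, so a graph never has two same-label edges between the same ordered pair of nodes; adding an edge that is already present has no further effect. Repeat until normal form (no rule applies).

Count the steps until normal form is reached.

Answer: 3

Rewrite trace:
start.  V:4 E:3  edges: 0-q->0 1-q->1 3-q->3
1. fire R1 via {0↦0, 1↦1, 2↦3}  →  V:4 E:2  edges: 0-q->0 3-q->3
2. fire R1 via {0↦0, 1↦3, 2↦1}  →  V:4 E:1  edges: 0-q->0
3. fire R1 via {0↦1, 1↦0, 2↦3}  →  V:4 E:0  edges: ∅
normal form: no rule applies after step 3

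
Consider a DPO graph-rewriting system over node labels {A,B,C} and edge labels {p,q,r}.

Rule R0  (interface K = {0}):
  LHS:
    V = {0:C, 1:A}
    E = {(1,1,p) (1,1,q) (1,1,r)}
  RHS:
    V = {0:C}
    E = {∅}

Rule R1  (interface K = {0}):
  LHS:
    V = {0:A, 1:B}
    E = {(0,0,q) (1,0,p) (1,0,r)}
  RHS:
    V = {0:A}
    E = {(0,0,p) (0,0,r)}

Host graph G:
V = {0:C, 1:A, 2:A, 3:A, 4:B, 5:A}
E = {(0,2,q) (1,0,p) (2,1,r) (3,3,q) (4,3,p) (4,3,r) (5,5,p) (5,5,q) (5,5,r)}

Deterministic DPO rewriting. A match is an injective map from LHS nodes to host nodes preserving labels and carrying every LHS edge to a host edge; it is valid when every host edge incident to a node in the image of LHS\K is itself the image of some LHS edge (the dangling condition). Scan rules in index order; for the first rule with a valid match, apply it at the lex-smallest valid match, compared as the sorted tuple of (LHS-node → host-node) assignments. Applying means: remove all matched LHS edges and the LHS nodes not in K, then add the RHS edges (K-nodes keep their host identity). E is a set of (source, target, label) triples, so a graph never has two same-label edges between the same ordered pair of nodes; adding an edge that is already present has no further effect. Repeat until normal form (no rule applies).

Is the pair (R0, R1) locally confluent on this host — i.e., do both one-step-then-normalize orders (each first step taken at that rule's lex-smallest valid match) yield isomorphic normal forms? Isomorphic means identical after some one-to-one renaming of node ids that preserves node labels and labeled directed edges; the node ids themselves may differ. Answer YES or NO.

branch R0-first: apply at {0↦0, 1↦5} → |E|=6, then 1 more step(s) → NF |V|=4 |E|=5 V={0:C, 1:A, 2:A, 3:A} E=0-q->2 1-p->0 2-r->1 3-p->3 3-r->3
branch R1-first: apply at {0↦3, 1↦4} → |E|=8, then 1 more step(s) → NF |V|=4 |E|=5 V={0:C, 1:A, 2:A, 3:A} E=0-q->2 1-p->0 2-r->1 3-p->3 3-r->3
graphs isomorphic (equal up to label-preserving node renaming)

Answer: YES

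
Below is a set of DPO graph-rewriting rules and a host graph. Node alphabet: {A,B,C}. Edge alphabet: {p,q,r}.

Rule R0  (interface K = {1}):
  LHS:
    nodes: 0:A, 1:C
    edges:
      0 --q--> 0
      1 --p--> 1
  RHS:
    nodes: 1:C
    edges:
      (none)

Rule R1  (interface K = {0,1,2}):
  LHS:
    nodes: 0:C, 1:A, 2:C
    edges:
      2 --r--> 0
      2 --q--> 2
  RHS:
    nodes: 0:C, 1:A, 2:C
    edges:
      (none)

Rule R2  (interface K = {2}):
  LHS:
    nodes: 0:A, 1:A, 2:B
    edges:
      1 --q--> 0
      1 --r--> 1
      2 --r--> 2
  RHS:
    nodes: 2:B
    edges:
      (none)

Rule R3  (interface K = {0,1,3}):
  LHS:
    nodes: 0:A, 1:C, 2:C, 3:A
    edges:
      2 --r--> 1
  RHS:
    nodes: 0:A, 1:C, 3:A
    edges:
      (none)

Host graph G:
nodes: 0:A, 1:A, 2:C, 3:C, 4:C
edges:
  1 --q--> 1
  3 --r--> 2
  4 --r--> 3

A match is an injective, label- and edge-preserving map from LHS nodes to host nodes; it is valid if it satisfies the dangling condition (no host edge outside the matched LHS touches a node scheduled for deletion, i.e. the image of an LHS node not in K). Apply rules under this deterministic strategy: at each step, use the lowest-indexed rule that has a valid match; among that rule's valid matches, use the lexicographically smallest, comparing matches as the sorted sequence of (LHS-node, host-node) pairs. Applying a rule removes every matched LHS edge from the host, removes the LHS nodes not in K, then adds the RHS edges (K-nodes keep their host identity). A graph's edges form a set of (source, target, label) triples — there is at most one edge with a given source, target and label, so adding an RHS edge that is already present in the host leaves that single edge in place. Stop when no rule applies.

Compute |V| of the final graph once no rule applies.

initial: |V|=5 |E|=3  E = 1-q->1 3-r->2 4-r->3
step 1: apply R3 at {0↦0, 1↦3, 2↦4, 3↦1}  → |V|=4 |E|=2  E = 1-q->1 3-r->2
step 2: apply R3 at {0↦0, 1↦2, 2↦3, 3↦1}  → |V|=3 |E|=1  E = 1-q->1
halt: no rule applies after step 2
NF nodes: {0:A, 1:A, 2:C}

Answer: 3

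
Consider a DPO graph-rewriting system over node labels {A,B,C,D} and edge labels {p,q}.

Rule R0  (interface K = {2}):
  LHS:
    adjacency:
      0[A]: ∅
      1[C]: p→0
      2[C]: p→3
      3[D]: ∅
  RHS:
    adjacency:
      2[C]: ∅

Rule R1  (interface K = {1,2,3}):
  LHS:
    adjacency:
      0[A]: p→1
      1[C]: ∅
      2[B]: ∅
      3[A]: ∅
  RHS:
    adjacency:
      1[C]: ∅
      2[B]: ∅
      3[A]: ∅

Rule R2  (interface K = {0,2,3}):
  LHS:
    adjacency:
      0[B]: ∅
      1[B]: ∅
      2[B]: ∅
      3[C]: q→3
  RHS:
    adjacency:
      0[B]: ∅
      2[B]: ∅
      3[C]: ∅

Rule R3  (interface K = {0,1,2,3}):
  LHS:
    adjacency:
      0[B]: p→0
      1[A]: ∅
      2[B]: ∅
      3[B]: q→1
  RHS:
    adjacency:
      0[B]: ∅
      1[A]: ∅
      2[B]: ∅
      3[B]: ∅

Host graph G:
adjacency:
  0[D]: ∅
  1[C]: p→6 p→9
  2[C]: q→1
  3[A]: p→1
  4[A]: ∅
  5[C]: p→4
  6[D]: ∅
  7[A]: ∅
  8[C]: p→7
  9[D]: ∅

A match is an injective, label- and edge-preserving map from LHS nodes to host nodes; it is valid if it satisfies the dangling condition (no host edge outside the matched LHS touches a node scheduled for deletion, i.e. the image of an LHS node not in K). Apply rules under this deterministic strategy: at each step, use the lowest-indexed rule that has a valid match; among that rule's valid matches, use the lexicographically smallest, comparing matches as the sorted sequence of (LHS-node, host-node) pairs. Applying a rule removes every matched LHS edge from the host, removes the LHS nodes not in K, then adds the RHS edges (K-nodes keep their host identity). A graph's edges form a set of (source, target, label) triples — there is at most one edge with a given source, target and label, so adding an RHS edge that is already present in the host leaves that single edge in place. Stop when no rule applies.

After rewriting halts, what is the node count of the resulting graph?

Answer: 4

Steps:
initial: |V|=10 |E|=6  E = 1-p->6 1-p->9 2-q->1 3-p->1 5-p->4 8-p->7
step 1: apply R0 at {0↦4, 1↦5, 2↦1, 3↦6}  → |V|=7 |E|=4  E = 1-p->9 2-q->1 3-p->1 8-p->7
step 2: apply R0 at {0↦7, 1↦8, 2↦1, 3↦9}  → |V|=4 |E|=2  E = 2-q->1 3-p->1
normal form: no rule applies after step 2
NF nodes: {0:D, 1:C, 2:C, 3:A}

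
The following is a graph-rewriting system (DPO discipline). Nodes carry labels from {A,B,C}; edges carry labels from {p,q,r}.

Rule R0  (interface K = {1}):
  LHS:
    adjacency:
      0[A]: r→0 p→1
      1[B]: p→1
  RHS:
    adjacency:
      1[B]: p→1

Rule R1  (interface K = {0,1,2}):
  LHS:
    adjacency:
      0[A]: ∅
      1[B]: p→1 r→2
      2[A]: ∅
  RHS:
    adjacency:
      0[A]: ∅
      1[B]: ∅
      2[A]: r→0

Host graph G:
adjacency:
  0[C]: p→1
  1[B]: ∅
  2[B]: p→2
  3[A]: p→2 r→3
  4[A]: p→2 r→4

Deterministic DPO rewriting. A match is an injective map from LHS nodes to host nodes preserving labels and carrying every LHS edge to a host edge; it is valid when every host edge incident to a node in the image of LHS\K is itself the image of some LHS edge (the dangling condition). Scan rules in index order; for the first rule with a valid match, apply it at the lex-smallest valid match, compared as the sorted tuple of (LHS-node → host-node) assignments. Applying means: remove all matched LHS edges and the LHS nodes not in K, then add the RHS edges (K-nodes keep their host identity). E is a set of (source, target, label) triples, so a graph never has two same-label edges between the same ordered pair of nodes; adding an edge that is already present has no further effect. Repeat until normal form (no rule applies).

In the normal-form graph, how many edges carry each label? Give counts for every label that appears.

Answer: p:2

Rewrite trace:
[0] host  ⇒  5 nodes, 6 edges  {0-p->1 2-p->2 3-p->2 3-r->3 4-p->2 4-r->4}
[1] R0 @ {0↦3, 1↦2}  ⇒  4 nodes, 4 edges  {0-p->1 2-p->2 4-p->2 4-r->4}
[2] R0 @ {0↦4, 1↦2}  ⇒  3 nodes, 2 edges  {0-p->1 2-p->2}
normal form: no rule applies after step 2
NF edges: [(0, 1, 'p'), (2, 2, 'p')]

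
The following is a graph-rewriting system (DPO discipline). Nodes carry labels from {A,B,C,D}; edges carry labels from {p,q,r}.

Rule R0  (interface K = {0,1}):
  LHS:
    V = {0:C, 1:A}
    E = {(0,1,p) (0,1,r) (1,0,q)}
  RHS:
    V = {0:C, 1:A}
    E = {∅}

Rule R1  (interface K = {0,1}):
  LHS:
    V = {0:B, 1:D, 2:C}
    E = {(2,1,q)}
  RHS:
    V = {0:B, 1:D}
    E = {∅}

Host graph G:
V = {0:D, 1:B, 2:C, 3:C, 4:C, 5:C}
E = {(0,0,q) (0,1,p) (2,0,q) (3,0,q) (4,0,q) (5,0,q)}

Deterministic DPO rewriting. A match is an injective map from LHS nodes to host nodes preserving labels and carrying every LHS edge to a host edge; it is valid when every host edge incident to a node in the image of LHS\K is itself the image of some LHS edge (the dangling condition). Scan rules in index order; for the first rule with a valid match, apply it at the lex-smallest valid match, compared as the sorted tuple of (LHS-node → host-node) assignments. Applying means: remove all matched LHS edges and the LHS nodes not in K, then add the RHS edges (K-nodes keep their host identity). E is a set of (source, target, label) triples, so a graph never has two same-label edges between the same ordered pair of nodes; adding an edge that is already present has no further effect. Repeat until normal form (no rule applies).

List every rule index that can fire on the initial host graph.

R0: no valid match — LHS pattern not found
R1: 4 valid matches — {0↦1, 1↦0, 2↦2}, {0↦1, 1↦0, 2↦3}, {0↦1, 1↦0, 2↦4} (+1 more)

Answer: [R1]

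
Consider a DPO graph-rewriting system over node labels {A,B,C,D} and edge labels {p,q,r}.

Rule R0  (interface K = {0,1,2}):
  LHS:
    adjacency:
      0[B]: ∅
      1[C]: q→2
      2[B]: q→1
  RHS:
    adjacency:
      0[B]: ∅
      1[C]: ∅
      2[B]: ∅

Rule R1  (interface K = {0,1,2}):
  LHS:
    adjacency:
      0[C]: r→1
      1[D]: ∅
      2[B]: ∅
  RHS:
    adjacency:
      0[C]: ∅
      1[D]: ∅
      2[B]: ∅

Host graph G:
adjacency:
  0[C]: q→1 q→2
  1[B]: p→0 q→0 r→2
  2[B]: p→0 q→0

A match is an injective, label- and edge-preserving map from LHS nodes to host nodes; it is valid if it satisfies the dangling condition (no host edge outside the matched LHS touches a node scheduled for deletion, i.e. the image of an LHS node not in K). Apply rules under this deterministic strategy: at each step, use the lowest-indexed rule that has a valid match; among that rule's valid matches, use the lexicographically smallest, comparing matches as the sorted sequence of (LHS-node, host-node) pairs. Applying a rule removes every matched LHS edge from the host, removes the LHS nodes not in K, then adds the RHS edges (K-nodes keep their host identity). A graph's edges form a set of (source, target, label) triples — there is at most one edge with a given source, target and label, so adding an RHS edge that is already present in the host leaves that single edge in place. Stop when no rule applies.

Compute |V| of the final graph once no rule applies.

Answer: 3

Derivation:
start.  V:3 E:7  edges: 0-q->1 0-q->2 1-p->0 1-q->0 1-r->2 2-p->0 2-q->0
1. fire R0 via {0↦1, 1↦0, 2↦2}  →  V:3 E:5  edges: 0-q->1 1-p->0 1-q->0 1-r->2 2-p->0
2. fire R0 via {0↦2, 1↦0, 2↦1}  →  V:3 E:3  edges: 1-p->0 1-r->2 2-p->0
halt: no rule applies after step 2
NF nodes: {0:C, 1:B, 2:B}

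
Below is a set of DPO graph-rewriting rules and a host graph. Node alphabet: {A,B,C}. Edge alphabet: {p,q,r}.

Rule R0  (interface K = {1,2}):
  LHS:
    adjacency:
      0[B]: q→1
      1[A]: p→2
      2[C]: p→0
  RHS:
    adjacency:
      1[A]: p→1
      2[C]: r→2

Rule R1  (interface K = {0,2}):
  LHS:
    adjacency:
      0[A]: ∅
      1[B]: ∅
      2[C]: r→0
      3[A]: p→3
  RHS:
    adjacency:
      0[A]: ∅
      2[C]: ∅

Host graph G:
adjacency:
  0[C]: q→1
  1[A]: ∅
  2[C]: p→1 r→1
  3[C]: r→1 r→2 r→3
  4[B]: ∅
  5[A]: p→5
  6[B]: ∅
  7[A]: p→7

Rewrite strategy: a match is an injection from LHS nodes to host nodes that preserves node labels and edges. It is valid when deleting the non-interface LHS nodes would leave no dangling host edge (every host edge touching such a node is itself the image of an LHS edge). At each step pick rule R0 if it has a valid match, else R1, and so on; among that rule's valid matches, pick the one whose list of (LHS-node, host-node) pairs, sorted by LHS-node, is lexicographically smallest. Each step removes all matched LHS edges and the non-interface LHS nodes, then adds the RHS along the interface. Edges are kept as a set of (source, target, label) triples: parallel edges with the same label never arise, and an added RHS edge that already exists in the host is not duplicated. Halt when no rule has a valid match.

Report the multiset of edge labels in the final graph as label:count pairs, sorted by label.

initial: |V|=8 |E|=8  E = 0-q->1 2-p->1 2-r->1 3-r->1 3-r->2 3-r->3 5-p->5 7-p->7
step 1: apply R1 at {0↦1, 1↦4, 2↦2, 3↦5}  → |V|=6 |E|=6  E = 0-q->1 2-p->1 3-r->1 3-r->2 3-r->3 7-p->7
step 2: apply R1 at {0↦1, 1↦6, 2↦3, 3↦7}  → |V|=4 |E|=4  E = 0-q->1 2-p->1 3-r->2 3-r->3
normal form: no rule applies after step 2
NF edges: [(0, 1, 'q'), (2, 1, 'p'), (3, 2, 'r'), (3, 3, 'r')]

Answer: p:1 q:1 r:2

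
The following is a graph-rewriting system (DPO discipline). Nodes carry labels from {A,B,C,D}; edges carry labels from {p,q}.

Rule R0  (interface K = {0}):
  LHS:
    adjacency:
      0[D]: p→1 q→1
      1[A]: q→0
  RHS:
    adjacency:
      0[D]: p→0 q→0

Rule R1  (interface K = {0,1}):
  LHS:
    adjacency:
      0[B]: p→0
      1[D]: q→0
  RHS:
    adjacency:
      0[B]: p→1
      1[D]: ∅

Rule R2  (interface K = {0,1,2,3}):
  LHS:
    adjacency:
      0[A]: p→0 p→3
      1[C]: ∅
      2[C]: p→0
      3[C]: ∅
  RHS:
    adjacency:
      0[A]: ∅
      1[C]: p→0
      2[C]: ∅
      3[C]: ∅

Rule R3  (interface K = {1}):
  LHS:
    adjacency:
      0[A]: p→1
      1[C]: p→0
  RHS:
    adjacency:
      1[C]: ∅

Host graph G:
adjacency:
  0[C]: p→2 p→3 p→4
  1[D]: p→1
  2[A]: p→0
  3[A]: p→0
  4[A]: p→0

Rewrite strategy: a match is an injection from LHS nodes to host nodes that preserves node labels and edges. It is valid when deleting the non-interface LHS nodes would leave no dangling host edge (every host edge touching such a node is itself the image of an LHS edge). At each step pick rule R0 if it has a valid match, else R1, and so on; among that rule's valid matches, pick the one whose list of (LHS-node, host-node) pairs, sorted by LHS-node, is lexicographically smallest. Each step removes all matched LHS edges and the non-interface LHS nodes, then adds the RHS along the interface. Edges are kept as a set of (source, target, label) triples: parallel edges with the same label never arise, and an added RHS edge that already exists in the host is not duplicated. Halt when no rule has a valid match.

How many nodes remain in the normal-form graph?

initial: |V|=5 |E|=7  E = 0-p->2 0-p->3 0-p->4 1-p->1 2-p->0 3-p->0 4-p->0
step 1: apply R3 at {0↦2, 1↦0}  → |V|=4 |E|=5  E = 0-p->3 0-p->4 1-p->1 3-p->0 4-p->0
step 2: apply R3 at {0↦3, 1↦0}  → |V|=3 |E|=3  E = 0-p->4 1-p->1 4-p->0
step 3: apply R3 at {0↦4, 1↦0}  → |V|=2 |E|=1  E = 1-p->1
final graph: no rule applies after step 3
NF nodes: {0:C, 1:D}

Answer: 2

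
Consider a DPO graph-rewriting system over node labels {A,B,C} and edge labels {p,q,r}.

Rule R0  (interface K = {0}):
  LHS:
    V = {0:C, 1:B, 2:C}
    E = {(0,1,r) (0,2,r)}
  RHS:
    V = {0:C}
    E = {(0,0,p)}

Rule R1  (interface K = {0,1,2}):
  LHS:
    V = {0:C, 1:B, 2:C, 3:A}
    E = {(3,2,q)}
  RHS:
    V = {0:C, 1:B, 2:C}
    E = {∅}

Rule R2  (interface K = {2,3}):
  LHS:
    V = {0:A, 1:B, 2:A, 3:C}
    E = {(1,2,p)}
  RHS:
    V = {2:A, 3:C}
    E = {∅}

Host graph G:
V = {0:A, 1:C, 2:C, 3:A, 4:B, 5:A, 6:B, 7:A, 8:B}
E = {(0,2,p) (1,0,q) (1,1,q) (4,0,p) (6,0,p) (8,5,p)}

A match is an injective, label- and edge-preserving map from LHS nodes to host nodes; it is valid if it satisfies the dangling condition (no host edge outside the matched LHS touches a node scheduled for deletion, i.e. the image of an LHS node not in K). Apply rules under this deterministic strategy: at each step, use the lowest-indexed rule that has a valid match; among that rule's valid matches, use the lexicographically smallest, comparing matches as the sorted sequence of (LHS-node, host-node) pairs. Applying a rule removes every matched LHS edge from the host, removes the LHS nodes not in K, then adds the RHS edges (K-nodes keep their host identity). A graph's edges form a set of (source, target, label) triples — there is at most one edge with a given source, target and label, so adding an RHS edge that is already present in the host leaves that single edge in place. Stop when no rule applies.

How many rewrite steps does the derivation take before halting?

Answer: 2

Derivation:
start.  V:9 E:6  edges: 0-p->2 1-q->0 1-q->1 4-p->0 6-p->0 8-p->5
1. fire R2 via {0↦3, 1↦4, 2↦0, 3↦1}  →  V:7 E:5  edges: 0-p->2 1-q->0 1-q->1 6-p->0 8-p->5
2. fire R2 via {0↦7, 1↦6, 2↦0, 3↦1}  →  V:5 E:4  edges: 0-p->2 1-q->0 1-q->1 8-p->5
normal form: no rule applies after step 2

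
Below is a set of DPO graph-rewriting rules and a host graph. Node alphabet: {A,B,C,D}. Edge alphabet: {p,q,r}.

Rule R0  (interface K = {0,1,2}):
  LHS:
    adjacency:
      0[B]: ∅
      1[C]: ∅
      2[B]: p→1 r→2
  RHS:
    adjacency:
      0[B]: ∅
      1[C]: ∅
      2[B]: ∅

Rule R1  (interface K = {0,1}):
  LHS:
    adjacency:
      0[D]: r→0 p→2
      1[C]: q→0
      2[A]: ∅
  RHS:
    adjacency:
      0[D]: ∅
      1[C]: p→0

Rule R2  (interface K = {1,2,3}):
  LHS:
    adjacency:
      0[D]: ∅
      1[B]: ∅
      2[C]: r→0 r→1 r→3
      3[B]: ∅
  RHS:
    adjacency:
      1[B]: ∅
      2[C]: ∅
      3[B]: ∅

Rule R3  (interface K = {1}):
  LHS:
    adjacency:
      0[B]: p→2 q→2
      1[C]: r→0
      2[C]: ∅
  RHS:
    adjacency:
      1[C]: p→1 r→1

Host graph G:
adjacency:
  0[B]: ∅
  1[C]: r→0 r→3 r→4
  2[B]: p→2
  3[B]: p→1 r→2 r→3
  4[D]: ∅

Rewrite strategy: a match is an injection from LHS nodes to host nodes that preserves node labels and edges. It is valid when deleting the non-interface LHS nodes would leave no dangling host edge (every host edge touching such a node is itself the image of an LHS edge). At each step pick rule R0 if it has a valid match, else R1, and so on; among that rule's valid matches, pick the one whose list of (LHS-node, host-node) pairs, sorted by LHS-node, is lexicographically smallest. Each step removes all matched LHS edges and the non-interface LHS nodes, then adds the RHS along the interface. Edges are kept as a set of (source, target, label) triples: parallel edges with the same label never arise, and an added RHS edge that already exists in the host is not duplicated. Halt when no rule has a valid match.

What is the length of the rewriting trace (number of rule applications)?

initial: |V|=5 |E|=7  E = 1-r->0 1-r->3 1-r->4 2-p->2 3-p->1 3-r->2 3-r->3
step 1: apply R0 at {0↦0, 1↦1, 2↦3}  → |V|=5 |E|=5  E = 1-r->0 1-r->3 1-r->4 2-p->2 3-r->2
step 2: apply R2 at {0↦4, 1↦0, 2↦1, 3↦3}  → |V|=4 |E|=2  E = 2-p->2 3-r->2
final graph: no rule applies after step 2

Answer: 2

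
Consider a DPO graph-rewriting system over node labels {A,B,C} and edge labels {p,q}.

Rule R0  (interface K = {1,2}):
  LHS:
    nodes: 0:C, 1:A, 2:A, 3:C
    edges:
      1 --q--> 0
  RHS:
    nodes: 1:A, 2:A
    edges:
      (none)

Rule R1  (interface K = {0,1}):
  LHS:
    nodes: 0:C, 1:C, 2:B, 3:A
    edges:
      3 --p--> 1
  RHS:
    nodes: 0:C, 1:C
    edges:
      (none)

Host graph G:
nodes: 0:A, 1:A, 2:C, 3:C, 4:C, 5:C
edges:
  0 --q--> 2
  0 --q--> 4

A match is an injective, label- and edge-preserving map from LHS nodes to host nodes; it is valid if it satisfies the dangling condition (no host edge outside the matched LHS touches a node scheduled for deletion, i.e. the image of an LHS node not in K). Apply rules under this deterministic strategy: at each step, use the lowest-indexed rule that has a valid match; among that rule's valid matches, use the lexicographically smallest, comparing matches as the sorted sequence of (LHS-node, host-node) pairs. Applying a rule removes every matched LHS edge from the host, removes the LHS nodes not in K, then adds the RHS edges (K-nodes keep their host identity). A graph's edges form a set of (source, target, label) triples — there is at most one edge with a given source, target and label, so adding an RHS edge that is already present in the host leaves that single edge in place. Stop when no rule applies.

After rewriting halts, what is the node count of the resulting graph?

Answer: 2

Rewrite trace:
start.  V:6 E:2  edges: 0-q->2 0-q->4
1. fire R0 via {0↦2, 1↦0, 2↦1, 3↦3}  →  V:4 E:1  edges: 0-q->4
2. fire R0 via {0↦4, 1↦0, 2↦1, 3↦5}  →  V:2 E:0  edges: ∅
halt: no rule applies after step 2
NF nodes: {0:A, 1:A}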